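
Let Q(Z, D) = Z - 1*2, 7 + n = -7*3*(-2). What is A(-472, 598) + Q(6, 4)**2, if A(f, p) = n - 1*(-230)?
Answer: 281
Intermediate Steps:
n = 35 (n = -7 - 7*3*(-2) = -7 - 21*(-2) = -7 + 42 = 35)
A(f, p) = 265 (A(f, p) = 35 - 1*(-230) = 35 + 230 = 265)
Q(Z, D) = -2 + Z (Q(Z, D) = Z - 2 = -2 + Z)
A(-472, 598) + Q(6, 4)**2 = 265 + (-2 + 6)**2 = 265 + 4**2 = 265 + 16 = 281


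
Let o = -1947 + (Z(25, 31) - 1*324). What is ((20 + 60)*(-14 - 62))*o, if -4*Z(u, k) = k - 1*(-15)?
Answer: 13877600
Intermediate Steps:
Z(u, k) = -15/4 - k/4 (Z(u, k) = -(k - 1*(-15))/4 = -(k + 15)/4 = -(15 + k)/4 = -15/4 - k/4)
o = -4565/2 (o = -1947 + ((-15/4 - 1/4*31) - 1*324) = -1947 + ((-15/4 - 31/4) - 324) = -1947 + (-23/2 - 324) = -1947 - 671/2 = -4565/2 ≈ -2282.5)
((20 + 60)*(-14 - 62))*o = ((20 + 60)*(-14 - 62))*(-4565/2) = (80*(-76))*(-4565/2) = -6080*(-4565/2) = 13877600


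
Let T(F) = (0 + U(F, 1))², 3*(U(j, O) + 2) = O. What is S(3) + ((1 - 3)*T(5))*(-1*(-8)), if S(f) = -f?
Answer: -427/9 ≈ -47.444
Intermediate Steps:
U(j, O) = -2 + O/3
T(F) = 25/9 (T(F) = (0 + (-2 + (⅓)*1))² = (0 + (-2 + ⅓))² = (0 - 5/3)² = (-5/3)² = 25/9)
S(3) + ((1 - 3)*T(5))*(-1*(-8)) = -1*3 + ((1 - 3)*(25/9))*(-1*(-8)) = -3 - 2*25/9*8 = -3 - 50/9*8 = -3 - 400/9 = -427/9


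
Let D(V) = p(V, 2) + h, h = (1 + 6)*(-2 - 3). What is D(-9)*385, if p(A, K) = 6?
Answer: -11165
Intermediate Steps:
h = -35 (h = 7*(-5) = -35)
D(V) = -29 (D(V) = 6 - 35 = -29)
D(-9)*385 = -29*385 = -11165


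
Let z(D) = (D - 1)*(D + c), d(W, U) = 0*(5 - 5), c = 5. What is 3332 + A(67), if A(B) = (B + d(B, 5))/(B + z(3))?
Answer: 276623/83 ≈ 3332.8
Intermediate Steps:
d(W, U) = 0 (d(W, U) = 0*0 = 0)
z(D) = (-1 + D)*(5 + D) (z(D) = (D - 1)*(D + 5) = (-1 + D)*(5 + D))
A(B) = B/(16 + B) (A(B) = (B + 0)/(B + (-5 + 3² + 4*3)) = B/(B + (-5 + 9 + 12)) = B/(B + 16) = B/(16 + B))
3332 + A(67) = 3332 + 67/(16 + 67) = 3332 + 67/83 = 276623/83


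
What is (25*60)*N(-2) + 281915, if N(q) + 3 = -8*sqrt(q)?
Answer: 277415 - 12000*I*sqrt(2) ≈ 2.7742e+5 - 16971.0*I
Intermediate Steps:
N(q) = -3 - 8*sqrt(q)
(25*60)*N(-2) + 281915 = (25*60)*(-3 - 8*I*sqrt(2)) + 281915 = 1500*(-3 - 8*I*sqrt(2)) + 281915 = (-4500 - 12000*I*sqrt(2)) + 281915 = 277415 - 12000*I*sqrt(2)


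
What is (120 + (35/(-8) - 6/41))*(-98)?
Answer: -1855973/164 ≈ -11317.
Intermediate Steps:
(120 + (35/(-8) - 6/41))*(-98) = (120 + (35*(-1/8) - 6*1/41))*(-98) = (120 + (-35/8 - 6/41))*(-98) = (120 - 1483/328)*(-98) = (37877/328)*(-98) = -1855973/164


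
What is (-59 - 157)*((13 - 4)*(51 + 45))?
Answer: -186624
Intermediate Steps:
(-59 - 157)*((13 - 4)*(51 + 45)) = -1944*96 = -216*864 = -186624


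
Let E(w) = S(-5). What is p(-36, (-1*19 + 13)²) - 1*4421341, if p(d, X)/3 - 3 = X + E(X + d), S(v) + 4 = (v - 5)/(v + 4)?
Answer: -4421206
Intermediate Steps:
S(v) = -4 + (-5 + v)/(4 + v) (S(v) = -4 + (v - 5)/(v + 4) = -4 + (-5 + v)/(4 + v))
E(w) = 6 (E(w) = 3*(-7 - 1*(-5))/(4 - 5) = 3*(-7 + 5)/(-1) = 3*(-1)*(-2) = 6)
p(d, X) = 27 + 3*X (p(d, X) = 9 + 3*(X + 6) = 9 + 3*(6 + X) = 9 + (18 + 3*X) = 27 + 3*X)
p(-36, (-1*19 + 13)²) - 1*4421341 = (27 + 3*(-1*19 + 13)²) - 1*4421341 = (27 + 3*(-19 + 13)²) - 4421341 = (27 + 3*(-6)²) - 4421341 = (27 + 3*36) - 4421341 = (27 + 108) - 4421341 = 135 - 4421341 = -4421206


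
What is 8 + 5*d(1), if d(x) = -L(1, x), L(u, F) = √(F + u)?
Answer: 8 - 5*√2 ≈ 0.92893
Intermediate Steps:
d(x) = -√(1 + x) (d(x) = -√(x + 1) = -√(1 + x))
8 + 5*d(1) = 8 + 5*(-√(1 + 1)) = 8 + 5*(-√2) = 8 - 5*√2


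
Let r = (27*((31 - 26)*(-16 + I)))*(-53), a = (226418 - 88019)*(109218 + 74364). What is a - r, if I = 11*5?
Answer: 25407844263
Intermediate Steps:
I = 55
a = 25407565218 (a = 138399*183582 = 25407565218)
r = -279045 (r = (27*((31 - 26)*(-16 + 55)))*(-53) = (27*(5*39))*(-53) = (27*195)*(-53) = 5265*(-53) = -279045)
a - r = 25407565218 - 1*(-279045) = 25407565218 + 279045 = 25407844263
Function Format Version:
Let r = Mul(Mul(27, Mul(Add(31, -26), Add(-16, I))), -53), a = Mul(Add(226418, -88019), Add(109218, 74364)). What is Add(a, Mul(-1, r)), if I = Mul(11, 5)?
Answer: 25407844263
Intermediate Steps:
I = 55
a = 25407565218 (a = Mul(138399, 183582) = 25407565218)
r = -279045 (r = Mul(Mul(27, Mul(Add(31, -26), Add(-16, 55))), -53) = Mul(Mul(27, Mul(5, 39)), -53) = Mul(Mul(27, 195), -53) = Mul(5265, -53) = -279045)
Add(a, Mul(-1, r)) = Add(25407565218, Mul(-1, -279045)) = Add(25407565218, 279045) = 25407844263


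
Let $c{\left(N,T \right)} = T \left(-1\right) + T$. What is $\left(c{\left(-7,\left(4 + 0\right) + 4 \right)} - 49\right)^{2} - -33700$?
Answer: $36101$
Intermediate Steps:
$c{\left(N,T \right)} = 0$ ($c{\left(N,T \right)} = - T + T = 0$)
$\left(c{\left(-7,\left(4 + 0\right) + 4 \right)} - 49\right)^{2} - -33700 = \left(0 - 49\right)^{2} - -33700 = \left(-49\right)^{2} + 33700 = 2401 + 33700 = 36101$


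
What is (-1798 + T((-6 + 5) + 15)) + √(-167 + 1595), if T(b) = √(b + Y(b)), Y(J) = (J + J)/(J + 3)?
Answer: -1798 + 2*√357 + √4522/17 ≈ -1756.3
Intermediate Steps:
Y(J) = 2*J/(3 + J) (Y(J) = (2*J)/(3 + J) = 2*J/(3 + J))
T(b) = √(b + 2*b/(3 + b))
(-1798 + T((-6 + 5) + 15)) + √(-167 + 1595) = (-1798 + √(((-6 + 5) + 15)*(5 + ((-6 + 5) + 15))/(3 + ((-6 + 5) + 15)))) + √(-167 + 1595) = (-1798 + √((-1 + 15)*(5 + (-1 + 15))/(3 + (-1 + 15)))) + √1428 = (-1798 + √(14*(5 + 14)/(3 + 14))) + 2*√357 = (-1798 + √(14*19/17)) + 2*√357 = (-1798 + √(14*(1/17)*19)) + 2*√357 = (-1798 + √(266/17)) + 2*√357 = (-1798 + √4522/17) + 2*√357 = -1798 + 2*√357 + √4522/17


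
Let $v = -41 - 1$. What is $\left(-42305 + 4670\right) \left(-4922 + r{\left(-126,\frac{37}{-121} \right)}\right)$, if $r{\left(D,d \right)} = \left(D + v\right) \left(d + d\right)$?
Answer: $\frac{21946097550}{121} \approx 1.8137 \cdot 10^{8}$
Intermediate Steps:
$v = -42$ ($v = -41 - 1 = -42$)
$r{\left(D,d \right)} = 2 d \left(-42 + D\right)$ ($r{\left(D,d \right)} = \left(D - 42\right) \left(d + d\right) = \left(-42 + D\right) 2 d = 2 d \left(-42 + D\right)$)
$\left(-42305 + 4670\right) \left(-4922 + r{\left(-126,\frac{37}{-121} \right)}\right) = \left(-42305 + 4670\right) \left(-4922 + 2 \frac{37}{-121} \left(-42 - 126\right)\right) = - 37635 \left(-4922 + 2 \cdot 37 \left(- \frac{1}{121}\right) \left(-168\right)\right) = - 37635 \left(-4922 + 2 \left(- \frac{37}{121}\right) \left(-168\right)\right) = - 37635 \left(-4922 + \frac{12432}{121}\right) = \left(-37635\right) \left(- \frac{583130}{121}\right) = \frac{21946097550}{121}$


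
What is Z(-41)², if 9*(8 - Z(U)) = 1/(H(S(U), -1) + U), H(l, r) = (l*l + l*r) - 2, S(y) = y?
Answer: 14613666769/228342321 ≈ 63.999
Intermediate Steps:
H(l, r) = -2 + l² + l*r (H(l, r) = (l² + l*r) - 2 = -2 + l² + l*r)
Z(U) = 8 - 1/(9*(-2 + U²)) (Z(U) = 8 - 1/(9*((-2 + U² + U*(-1)) + U)) = 8 - 1/(9*((-2 + U² - U) + U)) = 8 - 1/(9*(-2 + U²)))
Z(-41)² = ((-145 + 72*(-41)²)/(9*(-2 + (-41)²)))² = ((-145 + 72*1681)/(9*(-2 + 1681)))² = ((⅑)*(-145 + 121032)/1679)² = ((⅑)*(1/1679)*120887)² = (120887/15111)² = 14613666769/228342321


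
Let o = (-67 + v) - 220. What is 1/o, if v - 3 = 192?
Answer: -1/92 ≈ -0.010870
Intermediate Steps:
v = 195 (v = 3 + 192 = 195)
o = -92 (o = (-67 + 195) - 220 = 128 - 220 = -92)
1/o = 1/(-92) = -1/92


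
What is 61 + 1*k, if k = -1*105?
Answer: -44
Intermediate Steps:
k = -105
61 + 1*k = 61 + 1*(-105) = 61 - 105 = -44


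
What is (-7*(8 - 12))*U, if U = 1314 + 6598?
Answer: 221536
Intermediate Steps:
U = 7912
(-7*(8 - 12))*U = -7*(8 - 12)*7912 = -7*(-4)*7912 = 28*7912 = 221536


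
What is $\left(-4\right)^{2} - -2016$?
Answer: $2032$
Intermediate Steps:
$\left(-4\right)^{2} - -2016 = 16 + 2016 = 2032$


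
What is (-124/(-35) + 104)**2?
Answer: 14167696/1225 ≈ 11565.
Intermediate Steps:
(-124/(-35) + 104)**2 = (-124*(-1/35) + 104)**2 = (124/35 + 104)**2 = (3764/35)**2 = 14167696/1225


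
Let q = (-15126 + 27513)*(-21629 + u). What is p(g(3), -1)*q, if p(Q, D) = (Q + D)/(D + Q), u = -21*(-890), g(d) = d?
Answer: -36405393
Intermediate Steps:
u = 18690
p(Q, D) = 1 (p(Q, D) = (D + Q)/(D + Q) = 1)
q = -36405393 (q = (-15126 + 27513)*(-21629 + 18690) = 12387*(-2939) = -36405393)
p(g(3), -1)*q = 1*(-36405393) = -36405393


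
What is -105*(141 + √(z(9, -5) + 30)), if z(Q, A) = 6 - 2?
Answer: -14805 - 105*√34 ≈ -15417.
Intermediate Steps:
z(Q, A) = 4
-105*(141 + √(z(9, -5) + 30)) = -105*(141 + √(4 + 30)) = -105*(141 + √34) = -14805 - 105*√34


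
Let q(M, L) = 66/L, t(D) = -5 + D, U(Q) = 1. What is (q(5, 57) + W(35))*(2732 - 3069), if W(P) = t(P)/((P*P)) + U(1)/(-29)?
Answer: -52221857/134995 ≈ -386.84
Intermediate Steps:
W(P) = -1/29 + (-5 + P)/P**2 (W(P) = (-5 + P)/((P*P)) + 1/(-29) = (-5 + P)/(P**2) + 1*(-1/29) = (-5 + P)/P**2 - 1/29 = -1/29 + (-5 + P)/P**2)
(q(5, 57) + W(35))*(2732 - 3069) = (66/57 + (-5 + 35 - 1/29*35**2)/35**2)*(2732 - 3069) = (66*(1/57) + (-5 + 35 - 1/29*1225)/1225)*(-337) = (22/19 + (-5 + 35 - 1225/29)/1225)*(-337) = (22/19 + (1/1225)*(-355/29))*(-337) = (22/19 - 71/7105)*(-337) = (154961/134995)*(-337) = -52221857/134995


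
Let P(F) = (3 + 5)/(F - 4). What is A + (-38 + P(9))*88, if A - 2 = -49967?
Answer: -265841/5 ≈ -53168.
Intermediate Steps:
A = -49965 (A = 2 - 49967 = -49965)
P(F) = 8/(-4 + F)
A + (-38 + P(9))*88 = -49965 + (-38 + 8/(-4 + 9))*88 = -49965 + (-38 + 8/5)*88 = -49965 - 182/5*88 = -49965 - 16016/5 = -265841/5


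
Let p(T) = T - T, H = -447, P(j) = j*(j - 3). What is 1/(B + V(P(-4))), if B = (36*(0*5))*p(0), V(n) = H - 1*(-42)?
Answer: -1/405 ≈ -0.0024691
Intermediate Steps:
P(j) = j*(-3 + j)
V(n) = -405 (V(n) = -447 - 1*(-42) = -447 + 42 = -405)
p(T) = 0
B = 0 (B = (36*(0*5))*0 = (36*0)*0 = 0*0 = 0)
1/(B + V(P(-4))) = 1/(0 - 405) = 1/(-405) = -1/405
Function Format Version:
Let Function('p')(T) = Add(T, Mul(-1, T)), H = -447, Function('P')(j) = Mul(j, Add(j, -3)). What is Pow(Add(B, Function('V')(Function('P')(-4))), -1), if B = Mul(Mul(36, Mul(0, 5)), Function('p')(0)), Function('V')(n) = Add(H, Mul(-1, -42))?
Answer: Rational(-1, 405) ≈ -0.0024691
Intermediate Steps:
Function('P')(j) = Mul(j, Add(-3, j))
Function('V')(n) = -405 (Function('V')(n) = Add(-447, Mul(-1, -42)) = Add(-447, 42) = -405)
Function('p')(T) = 0
B = 0 (B = Mul(Mul(36, Mul(0, 5)), 0) = Mul(Mul(36, 0), 0) = Mul(0, 0) = 0)
Pow(Add(B, Function('V')(Function('P')(-4))), -1) = Pow(Add(0, -405), -1) = Pow(-405, -1) = Rational(-1, 405)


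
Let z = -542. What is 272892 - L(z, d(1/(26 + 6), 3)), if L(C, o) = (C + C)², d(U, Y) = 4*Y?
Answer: -902164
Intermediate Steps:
L(C, o) = 4*C² (L(C, o) = (2*C)² = 4*C²)
272892 - L(z, d(1/(26 + 6), 3)) = 272892 - 4*(-542)² = 272892 - 4*293764 = 272892 - 1*1175056 = 272892 - 1175056 = -902164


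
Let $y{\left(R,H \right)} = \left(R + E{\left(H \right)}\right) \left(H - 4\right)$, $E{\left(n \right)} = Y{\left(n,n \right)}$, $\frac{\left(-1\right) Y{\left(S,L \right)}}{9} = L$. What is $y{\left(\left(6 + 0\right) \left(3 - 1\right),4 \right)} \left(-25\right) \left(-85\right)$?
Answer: $0$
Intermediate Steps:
$Y{\left(S,L \right)} = - 9 L$
$E{\left(n \right)} = - 9 n$
$y{\left(R,H \right)} = \left(-4 + H\right) \left(R - 9 H\right)$ ($y{\left(R,H \right)} = \left(R - 9 H\right) \left(H - 4\right) = \left(R - 9 H\right) \left(-4 + H\right) = \left(-4 + H\right) \left(R - 9 H\right)$)
$y{\left(\left(6 + 0\right) \left(3 - 1\right),4 \right)} \left(-25\right) \left(-85\right) = \left(- 9 \cdot 4^{2} - 4 \left(6 + 0\right) \left(3 - 1\right) + 36 \cdot 4 + 4 \left(6 + 0\right) \left(3 - 1\right)\right) \left(-25\right) \left(-85\right) = \left(\left(-9\right) 16 - 4 \cdot 6 \cdot 2 + 144 + 4 \cdot 6 \cdot 2\right) \left(-25\right) \left(-85\right) = \left(-144 - 48 + 144 + 4 \cdot 12\right) \left(-25\right) \left(-85\right) = \left(-144 - 48 + 144 + 48\right) \left(-25\right) \left(-85\right) = 0 \left(-25\right) \left(-85\right) = 0 \left(-85\right) = 0$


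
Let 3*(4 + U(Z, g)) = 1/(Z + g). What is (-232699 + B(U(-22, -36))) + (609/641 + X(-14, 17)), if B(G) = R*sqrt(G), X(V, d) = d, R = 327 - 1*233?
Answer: -149148553/641 + 47*I*sqrt(121278)/87 ≈ -2.3268e+5 + 188.14*I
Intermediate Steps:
R = 94 (R = 327 - 233 = 94)
U(Z, g) = -4 + 1/(3*(Z + g))
B(G) = 94*sqrt(G)
(-232699 + B(U(-22, -36))) + (609/641 + X(-14, 17)) = (-232699 + 94*sqrt((1/3 - 4*(-22) - 4*(-36))/(-22 - 36))) + (609/641 + 17) = (-232699 + 94*sqrt((1/3 + 88 + 144)/(-58))) + (609*(1/641) + 17) = (-232699 + 94*sqrt(-1/58*697/3)) + (609/641 + 17) = (-232699 + 94*sqrt(-697/174)) + 11506/641 = (-232699 + 94*(I*sqrt(121278)/174)) + 11506/641 = (-232699 + 47*I*sqrt(121278)/87) + 11506/641 = -149148553/641 + 47*I*sqrt(121278)/87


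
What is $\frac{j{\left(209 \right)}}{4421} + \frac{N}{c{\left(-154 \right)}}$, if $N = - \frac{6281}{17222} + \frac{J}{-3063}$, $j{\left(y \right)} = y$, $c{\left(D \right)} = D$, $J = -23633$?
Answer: $- \frac{16482731087}{35914664802324} \approx -0.00045894$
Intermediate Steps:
$N = \frac{387768823}{52750986}$ ($N = - \frac{6281}{17222} - \frac{23633}{-3063} = \left(-6281\right) \frac{1}{17222} - - \frac{23633}{3063} = - \frac{6281}{17222} + \frac{23633}{3063} = \frac{387768823}{52750986} \approx 7.3509$)
$\frac{j{\left(209 \right)}}{4421} + \frac{N}{c{\left(-154 \right)}} = \frac{209}{4421} + \frac{387768823}{52750986 \left(-154\right)} = 209 \cdot \frac{1}{4421} + \frac{387768823}{52750986} \left(- \frac{1}{154}\right) = \frac{209}{4421} - \frac{387768823}{8123651844} = - \frac{16482731087}{35914664802324}$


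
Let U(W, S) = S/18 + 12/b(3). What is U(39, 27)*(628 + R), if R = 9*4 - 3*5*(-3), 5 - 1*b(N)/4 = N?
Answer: 2127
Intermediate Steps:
b(N) = 20 - 4*N
U(W, S) = 3/2 + S/18 (U(W, S) = S/18 + 12/(20 - 4*3) = S*(1/18) + 12/(20 - 12) = S/18 + 12/8 = S/18 + 12*(⅛) = S/18 + 3/2 = 3/2 + S/18)
R = 81 (R = 36 - 15*(-3) = 36 - 1*(-45) = 36 + 45 = 81)
U(39, 27)*(628 + R) = (3/2 + (1/18)*27)*(628 + 81) = (3/2 + 3/2)*709 = 3*709 = 2127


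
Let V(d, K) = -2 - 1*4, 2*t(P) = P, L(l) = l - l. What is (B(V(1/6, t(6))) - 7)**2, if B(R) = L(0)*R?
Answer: 49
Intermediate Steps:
L(l) = 0
t(P) = P/2
V(d, K) = -6 (V(d, K) = -2 - 4 = -6)
B(R) = 0 (B(R) = 0*R = 0)
(B(V(1/6, t(6))) - 7)**2 = (0 - 7)**2 = (-7)**2 = 49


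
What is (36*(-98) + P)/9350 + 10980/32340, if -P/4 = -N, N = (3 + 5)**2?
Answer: -2389/229075 ≈ -0.010429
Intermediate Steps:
N = 64 (N = 8**2 = 64)
P = 256 (P = -(-4)*64 = -4*(-64) = 256)
(36*(-98) + P)/9350 + 10980/32340 = (36*(-98) + 256)/9350 + 10980/32340 = (-3528 + 256)*(1/9350) + 10980*(1/32340) = -3272*1/9350 + 183/539 = -1636/4675 + 183/539 = -2389/229075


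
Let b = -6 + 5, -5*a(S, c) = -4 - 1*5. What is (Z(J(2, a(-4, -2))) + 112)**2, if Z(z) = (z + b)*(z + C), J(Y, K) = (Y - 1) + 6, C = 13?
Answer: 53824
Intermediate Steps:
a(S, c) = 9/5 (a(S, c) = -(-4 - 1*5)/5 = -(-4 - 5)/5 = -1/5*(-9) = 9/5)
J(Y, K) = 5 + Y (J(Y, K) = (-1 + Y) + 6 = 5 + Y)
b = -1
Z(z) = (-1 + z)*(13 + z) (Z(z) = (z - 1)*(z + 13) = (-1 + z)*(13 + z))
(Z(J(2, a(-4, -2))) + 112)**2 = ((-13 + (5 + 2)**2 + 12*(5 + 2)) + 112)**2 = ((-13 + 7**2 + 12*7) + 112)**2 = ((-13 + 49 + 84) + 112)**2 = (120 + 112)**2 = 232**2 = 53824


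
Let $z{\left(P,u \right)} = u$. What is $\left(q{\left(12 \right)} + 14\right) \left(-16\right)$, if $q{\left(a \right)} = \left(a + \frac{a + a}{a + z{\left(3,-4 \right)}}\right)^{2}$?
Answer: $-3824$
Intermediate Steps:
$q{\left(a \right)} = \left(a + \frac{2 a}{-4 + a}\right)^{2}$ ($q{\left(a \right)} = \left(a + \frac{a + a}{a - 4}\right)^{2} = \left(a + \frac{2 a}{-4 + a}\right)^{2}$)
$\left(q{\left(12 \right)} + 14\right) \left(-16\right) = \left(\frac{12^{2} \left(-2 + 12\right)^{2}}{\left(-4 + 12\right)^{2}} + 14\right) \left(-16\right) = \left(\frac{144 \cdot 10^{2}}{64} + 14\right) \left(-16\right) = \left(144 \cdot \frac{1}{64} \cdot 100 + 14\right) \left(-16\right) = \left(225 + 14\right) \left(-16\right) = 239 \left(-16\right) = -3824$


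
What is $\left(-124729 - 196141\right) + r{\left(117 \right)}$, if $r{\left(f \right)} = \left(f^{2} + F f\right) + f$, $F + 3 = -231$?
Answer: $-334442$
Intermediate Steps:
$F = -234$ ($F = -3 - 231 = -234$)
$r{\left(f \right)} = f^{2} - 233 f$ ($r{\left(f \right)} = \left(f^{2} - 234 f\right) + f = f^{2} - 233 f$)
$\left(-124729 - 196141\right) + r{\left(117 \right)} = \left(-124729 - 196141\right) + 117 \left(-233 + 117\right) = -320870 + 117 \left(-116\right) = -320870 - 13572 = -334442$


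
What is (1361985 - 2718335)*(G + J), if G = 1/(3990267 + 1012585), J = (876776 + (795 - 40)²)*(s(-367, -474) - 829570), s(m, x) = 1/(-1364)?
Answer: 22396696229685557207467550/13757843 ≈ 1.6279e+18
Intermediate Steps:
s(m, x) = -1/1364
J = -52809799091751/44 (J = (876776 + (795 - 40)²)*(-1/1364 - 829570) = (876776 + 755²)*(-1131533481/1364) = (876776 + 570025)*(-1131533481/1364) = 1446801*(-1131533481/1364) = -52809799091751/44 ≈ -1.2002e+12)
G = 1/5002852 ≈ 1.9989e-7
(1361985 - 2718335)*(G + J) = (1361985 - 2718335)*(1/5002852 - 52809799091751/44) = -1356350*(-16512475562860292113/13757843) = 22396696229685557207467550/13757843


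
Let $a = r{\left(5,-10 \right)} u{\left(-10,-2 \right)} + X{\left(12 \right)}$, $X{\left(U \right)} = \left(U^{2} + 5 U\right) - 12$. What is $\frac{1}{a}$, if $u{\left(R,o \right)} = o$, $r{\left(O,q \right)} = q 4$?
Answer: $\frac{1}{272} \approx 0.0036765$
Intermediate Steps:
$r{\left(O,q \right)} = 4 q$
$X{\left(U \right)} = -12 + U^{2} + 5 U$
$a = 272$ ($a = 4 \left(-10\right) \left(-2\right) + \left(-12 + 12^{2} + 5 \cdot 12\right) = \left(-40\right) \left(-2\right) + \left(-12 + 144 + 60\right) = 80 + 192 = 272$)
$\frac{1}{a} = \frac{1}{272}$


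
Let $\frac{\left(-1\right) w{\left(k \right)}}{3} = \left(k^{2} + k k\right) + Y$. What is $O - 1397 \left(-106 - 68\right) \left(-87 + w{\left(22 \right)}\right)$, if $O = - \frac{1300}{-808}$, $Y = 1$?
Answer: $- \frac{147010657139}{202} \approx -7.2778 \cdot 10^{8}$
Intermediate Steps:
$O = \frac{325}{202}$ ($O = \left(-1300\right) \left(- \frac{1}{808}\right) = \frac{325}{202} \approx 1.6089$)
$w{\left(k \right)} = -3 - 6 k^{2}$ ($w{\left(k \right)} = - 3 \left(\left(k^{2} + k k\right) + 1\right) = - 3 \left(\left(k^{2} + k^{2}\right) + 1\right) = - 3 \left(2 k^{2} + 1\right) = - 3 \left(1 + 2 k^{2}\right) = -3 - 6 k^{2}$)
$O - 1397 \left(-106 - 68\right) \left(-87 + w{\left(22 \right)}\right) = \frac{325}{202} - 1397 \left(-106 - 68\right) \left(-87 - \left(3 + 6 \cdot 22^{2}\right)\right) = \frac{325}{202} - 1397 \left(- 174 \left(-87 - 2907\right)\right) = \frac{325}{202} - 1397 \left(\left(-174\right) \left(-2994\right)\right) = \frac{325}{202} - 727775532 = - \frac{147010657139}{202}$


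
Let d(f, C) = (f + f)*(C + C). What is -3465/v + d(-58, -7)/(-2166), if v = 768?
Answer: -1458737/277248 ≈ -5.2615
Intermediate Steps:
d(f, C) = 4*C*f (d(f, C) = (2*f)*(2*C) = 4*C*f)
-3465/v + d(-58, -7)/(-2166) = -3465/768 + (4*(-7)*(-58))/(-2166) = -3465*1/768 + 1624*(-1/2166) = -1155/256 - 812/1083 = -1458737/277248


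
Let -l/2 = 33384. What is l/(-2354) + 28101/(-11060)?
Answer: 3141609/121660 ≈ 25.823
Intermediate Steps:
l = -66768 (l = -2*33384 = -66768)
l/(-2354) + 28101/(-11060) = -66768/(-2354) + 28101/(-11060) = -66768*(-1/2354) + 28101*(-1/11060) = 312/11 - 28101/11060 = 3141609/121660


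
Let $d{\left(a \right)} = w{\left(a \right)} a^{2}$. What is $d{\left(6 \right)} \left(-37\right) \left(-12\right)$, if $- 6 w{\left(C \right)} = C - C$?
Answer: $0$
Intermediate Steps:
$w{\left(C \right)} = 0$ ($w{\left(C \right)} = - \frac{C - C}{6} = \left(- \frac{1}{6}\right) 0 = 0$)
$d{\left(a \right)} = 0$ ($d{\left(a \right)} = 0 a^{2} = 0$)
$d{\left(6 \right)} \left(-37\right) \left(-12\right) = 0 \left(-37\right) \left(-12\right) = 0 \left(-12\right) = 0$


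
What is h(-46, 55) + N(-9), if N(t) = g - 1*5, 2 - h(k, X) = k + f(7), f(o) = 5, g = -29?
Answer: 9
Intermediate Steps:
h(k, X) = -3 - k (h(k, X) = 2 - (k + 5) = 2 - (5 + k) = 2 + (-5 - k) = -3 - k)
N(t) = -34 (N(t) = -29 - 1*5 = -29 - 5 = -34)
h(-46, 55) + N(-9) = (-3 - 1*(-46)) - 34 = (-3 + 46) - 34 = 43 - 34 = 9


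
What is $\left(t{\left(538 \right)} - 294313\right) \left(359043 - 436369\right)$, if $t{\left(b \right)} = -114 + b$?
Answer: $22725260814$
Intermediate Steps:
$\left(t{\left(538 \right)} - 294313\right) \left(359043 - 436369\right) = \left(\left(-114 + 538\right) - 294313\right) \left(359043 - 436369\right) = \left(424 - 294313\right) \left(-77326\right) = \left(-293889\right) \left(-77326\right) = 22725260814$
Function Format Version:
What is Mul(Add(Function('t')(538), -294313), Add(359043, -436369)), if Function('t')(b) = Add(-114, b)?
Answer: 22725260814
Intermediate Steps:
Mul(Add(Function('t')(538), -294313), Add(359043, -436369)) = Mul(Add(Add(-114, 538), -294313), Add(359043, -436369)) = Mul(Add(424, -294313), -77326) = Mul(-293889, -77326) = 22725260814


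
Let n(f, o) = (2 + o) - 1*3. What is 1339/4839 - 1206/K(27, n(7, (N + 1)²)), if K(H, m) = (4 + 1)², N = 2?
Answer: -5802359/120975 ≈ -47.963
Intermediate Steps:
n(f, o) = -1 + o (n(f, o) = (2 + o) - 3 = -1 + o)
K(H, m) = 25 (K(H, m) = 5² = 25)
1339/4839 - 1206/K(27, n(7, (N + 1)²)) = 1339/4839 - 1206/25 = -5802359/120975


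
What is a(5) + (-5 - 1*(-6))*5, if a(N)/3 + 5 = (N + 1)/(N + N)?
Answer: -41/5 ≈ -8.2000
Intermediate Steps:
a(N) = -15 + 3*(1 + N)/(2*N) (a(N) = -15 + 3*((N + 1)/(N + N)) = -15 + 3*((1 + N)/((2*N))) = -15 + 3*((1 + N)*(1/(2*N))) = -15 + 3*((1 + N)/(2*N)) = -15 + 3*(1 + N)/(2*N))
a(5) + (-5 - 1*(-6))*5 = (3/2)*(1 - 9*5)/5 + (-5 - 1*(-6))*5 = (3/2)*(⅕)*(1 - 45) + (-5 + 6)*5 = (3/2)*(⅕)*(-44) + 1*5 = -66/5 + 5 = -41/5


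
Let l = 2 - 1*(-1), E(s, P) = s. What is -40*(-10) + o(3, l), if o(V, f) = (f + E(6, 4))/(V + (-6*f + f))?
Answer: 1597/4 ≈ 399.25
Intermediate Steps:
l = 3 (l = 2 + 1 = 3)
o(V, f) = (6 + f)/(V - 5*f) (o(V, f) = (f + 6)/(V + (-6*f + f)) = (6 + f)/(V - 5*f))
-40*(-10) + o(3, l) = -40*(-10) + (6 + 3)/(3 - 5*3) = 400 + 9/(3 - 15) = 400 + 9/(-12) = 400 - 1/12*9 = 400 - ¾ = 1597/4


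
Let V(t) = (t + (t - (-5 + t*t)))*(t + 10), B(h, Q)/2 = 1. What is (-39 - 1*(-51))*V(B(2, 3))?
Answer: 720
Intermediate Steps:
B(h, Q) = 2 (B(h, Q) = 2*1 = 2)
V(t) = (10 + t)*(5 - t² + 2*t) (V(t) = (t + (t - (-5 + t²)))*(10 + t) = (t + (t + (5 - t²)))*(10 + t) = (t + (5 + t - t²))*(10 + t) = (5 - t² + 2*t)*(10 + t) = (10 + t)*(5 - t² + 2*t))
(-39 - 1*(-51))*V(B(2, 3)) = (-39 - 1*(-51))*(50 - 1*2³ - 8*2² + 25*2) = (-39 + 51)*(50 - 1*8 - 8*4 + 50) = 12*(50 - 8 - 32 + 50) = 12*60 = 720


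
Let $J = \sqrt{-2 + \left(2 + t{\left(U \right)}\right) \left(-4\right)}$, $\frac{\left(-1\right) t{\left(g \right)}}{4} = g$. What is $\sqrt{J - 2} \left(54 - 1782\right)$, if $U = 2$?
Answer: $- 1728 \sqrt{-2 + \sqrt{22}} \approx -2834.4$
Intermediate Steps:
$t{\left(g \right)} = - 4 g$
$J = \sqrt{22}$ ($J = \sqrt{-2 + \left(2 - 8\right) \left(-4\right)} = \sqrt{-2 - -24} = \sqrt{-2 + 24} = \sqrt{22} \approx 4.6904$)
$\sqrt{J - 2} \left(54 - 1782\right) = \sqrt{\sqrt{22} - 2} \left(54 - 1782\right) = \sqrt{-2 + \sqrt{22}} \left(54 - 1782\right) = \sqrt{-2 + \sqrt{22}} \left(-1728\right) = - 1728 \sqrt{-2 + \sqrt{22}}$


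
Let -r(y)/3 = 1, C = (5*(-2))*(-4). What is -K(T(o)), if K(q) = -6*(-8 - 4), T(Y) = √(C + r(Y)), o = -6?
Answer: -72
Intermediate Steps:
C = 40 (C = -10*(-4) = 40)
r(y) = -3 (r(y) = -3*1 = -3)
T(Y) = √37 (T(Y) = √(40 - 3) = √37)
K(q) = 72 (K(q) = -6*(-12) = 72)
-K(T(o)) = -1*72 = -72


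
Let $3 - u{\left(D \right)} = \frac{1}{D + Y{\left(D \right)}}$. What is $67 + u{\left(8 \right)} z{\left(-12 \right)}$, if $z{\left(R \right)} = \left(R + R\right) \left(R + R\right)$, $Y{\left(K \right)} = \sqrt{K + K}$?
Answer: $1747$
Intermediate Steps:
$Y{\left(K \right)} = \sqrt{2} \sqrt{K}$ ($Y{\left(K \right)} = \sqrt{2 K} = \sqrt{2} \sqrt{K}$)
$u{\left(D \right)} = 3 - \frac{1}{D + \sqrt{2} \sqrt{D}}$
$z{\left(R \right)} = 4 R^{2}$ ($z{\left(R \right)} = 2 R 2 R = 4 R^{2}$)
$67 + u{\left(8 \right)} z{\left(-12 \right)} = 67 + \frac{-1 + 3 \cdot 8 + 3 \sqrt{2} \sqrt{8}}{8 + \sqrt{2} \sqrt{8}} \cdot 4 \left(-12\right)^{2} = 67 + \frac{-1 + 24 + 3 \sqrt{2} \cdot 2 \sqrt{2}}{8 + \sqrt{2} \cdot 2 \sqrt{2}} \cdot 4 \cdot 144 = 67 + \frac{-1 + 24 + 12}{8 + 4} \cdot 576 = 67 + \frac{1}{12} \cdot 35 \cdot 576 = 67 + \frac{35}{12} \cdot 576 = 67 + 1680 = 1747$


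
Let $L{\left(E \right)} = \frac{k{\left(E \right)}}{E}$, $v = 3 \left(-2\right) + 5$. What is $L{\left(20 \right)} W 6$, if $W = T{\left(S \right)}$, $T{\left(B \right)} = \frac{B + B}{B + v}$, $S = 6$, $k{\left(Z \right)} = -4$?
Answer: $- \frac{72}{25} \approx -2.88$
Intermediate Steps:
$v = -1$ ($v = -6 + 5 = -1$)
$T{\left(B \right)} = \frac{2 B}{-1 + B}$ ($T{\left(B \right)} = \frac{B + B}{B - 1} = \frac{2 B}{-1 + B}$)
$W = \frac{12}{5}$ ($W = 2 \cdot 6 \frac{1}{-1 + 6} = 2 \cdot 6 \cdot \frac{1}{5} = \frac{12}{5} \approx 2.4$)
$L{\left(E \right)} = - \frac{4}{E}$
$L{\left(20 \right)} W 6 = - \frac{4}{20} \cdot \frac{12}{5} \cdot 6 = \left(-4\right) \frac{1}{20} \cdot \frac{72}{5} = \left(- \frac{1}{5}\right) \frac{72}{5} = - \frac{72}{25}$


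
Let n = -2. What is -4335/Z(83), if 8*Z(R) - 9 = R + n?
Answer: -1156/3 ≈ -385.33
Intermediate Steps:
Z(R) = 7/8 + R/8 (Z(R) = 9/8 + (R - 2)/8 = 9/8 + (-2 + R)/8 = 9/8 + (-1/4 + R/8) = 7/8 + R/8)
-4335/Z(83) = -4335/(7/8 + (1/8)*83) = -4335/(7/8 + 83/8) = -4335/45/4 = -4335*4/45 = -1*1156/3 = -1156/3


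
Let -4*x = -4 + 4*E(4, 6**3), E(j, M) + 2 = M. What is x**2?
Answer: 45369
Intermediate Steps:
E(j, M) = -2 + M
x = -213 (x = -(-4 + 4*(-2 + 6**3))/4 = -(-4 + 4*(-2 + 216))/4 = -(-4 + 4*214)/4 = -(-4 + 856)/4 = -1/4*852 = -213)
x**2 = (-213)**2 = 45369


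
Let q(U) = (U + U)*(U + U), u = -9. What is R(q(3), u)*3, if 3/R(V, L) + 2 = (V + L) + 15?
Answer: 9/40 ≈ 0.22500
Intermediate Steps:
q(U) = 4*U² (q(U) = (2*U)*(2*U) = 4*U²)
R(V, L) = 3/(13 + L + V) (R(V, L) = 3/(-2 + ((V + L) + 15)) = 3/(-2 + ((L + V) + 15)) = 3/(-2 + (15 + L + V)) = 3/(13 + L + V))
R(q(3), u)*3 = (3/(13 - 9 + 4*3²))*3 = (3/(13 - 9 + 4*9))*3 = (3/(13 - 9 + 36))*3 = (3/40)*3 = 9/40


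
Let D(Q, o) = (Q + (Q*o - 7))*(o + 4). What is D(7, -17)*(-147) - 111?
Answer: -227520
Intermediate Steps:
D(Q, o) = (4 + o)*(-7 + Q + Q*o) (D(Q, o) = (Q + (-7 + Q*o))*(4 + o) = (-7 + Q + Q*o)*(4 + o) = (4 + o)*(-7 + Q + Q*o))
D(7, -17)*(-147) - 111 = (-28 - 7*(-17) + 4*7 + 7*(-17)**2 + 5*7*(-17))*(-147) - 111 = (-28 + 119 + 28 + 7*289 - 595)*(-147) - 111 = (-28 + 119 + 28 + 2023 - 595)*(-147) - 111 = 1547*(-147) - 111 = -227409 - 111 = -227520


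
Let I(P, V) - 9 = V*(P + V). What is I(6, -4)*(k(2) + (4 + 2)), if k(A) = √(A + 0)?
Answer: 6 + √2 ≈ 7.4142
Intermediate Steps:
I(P, V) = 9 + V*(P + V)
k(A) = √A
I(6, -4)*(k(2) + (4 + 2)) = (9 + (-4)² + 6*(-4))*(√2 + (4 + 2)) = (9 + 16 - 24)*(√2 + 6) = 1*(6 + √2) = 6 + √2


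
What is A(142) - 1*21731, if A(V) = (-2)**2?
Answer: -21727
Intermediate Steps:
A(V) = 4
A(142) - 1*21731 = 4 - 1*21731 = 4 - 21731 = -21727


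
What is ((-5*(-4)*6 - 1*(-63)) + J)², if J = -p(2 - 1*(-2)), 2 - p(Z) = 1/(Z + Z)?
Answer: 2099601/64 ≈ 32806.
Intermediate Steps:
p(Z) = 2 - 1/(2*Z) (p(Z) = 2 - 1/(Z + Z) = 2 - 1/(2*Z))
J = -15/8 (J = -(2 - 1/(2*(2 - 1*(-2)))) = -(2 - 1/(2*(2 + 2))) = -(2 - ½/4) = -(2 - ½*¼) = -(2 - ⅛) = -1*15/8 = -15/8 ≈ -1.8750)
((-5*(-4)*6 - 1*(-63)) + J)² = ((-5*(-4)*6 - 1*(-63)) - 15/8)² = ((20*6 + 63) - 15/8)² = ((120 + 63) - 15/8)² = (183 - 15/8)² = (1449/8)² = 2099601/64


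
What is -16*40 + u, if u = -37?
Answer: -677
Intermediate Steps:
-16*40 + u = -16*40 - 37 = -640 - 37 = -677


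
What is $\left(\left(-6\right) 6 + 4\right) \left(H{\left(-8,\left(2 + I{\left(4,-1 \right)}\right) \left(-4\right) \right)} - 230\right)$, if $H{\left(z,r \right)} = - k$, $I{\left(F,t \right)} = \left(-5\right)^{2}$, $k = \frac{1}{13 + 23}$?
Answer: $\frac{66248}{9} \approx 7360.9$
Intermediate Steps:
$k = \frac{1}{36} \approx 0.027778$
$I{\left(F,t \right)} = 25$
$H{\left(z,r \right)} = - \frac{1}{36}$ ($H{\left(z,r \right)} = \left(-1\right) \frac{1}{36} = - \frac{1}{36}$)
$\left(\left(-6\right) 6 + 4\right) \left(H{\left(-8,\left(2 + I{\left(4,-1 \right)}\right) \left(-4\right) \right)} - 230\right) = \left(\left(-6\right) 6 + 4\right) \left(- \frac{1}{36} - 230\right) = \left(-36 + 4\right) \left(- \frac{8281}{36}\right) = \left(-32\right) \left(- \frac{8281}{36}\right) = \frac{66248}{9}$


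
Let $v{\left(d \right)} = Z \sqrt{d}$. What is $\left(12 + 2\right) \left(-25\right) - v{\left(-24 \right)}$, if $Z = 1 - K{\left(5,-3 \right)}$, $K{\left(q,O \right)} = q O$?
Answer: $-350 - 32 i \sqrt{6} \approx -350.0 - 78.384 i$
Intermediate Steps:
$K{\left(q,O \right)} = O q$
$Z = 16$ ($Z = 1 - \left(-3\right) 5 = 1 - -15 = 1 + 15 = 16$)
$v{\left(d \right)} = 16 \sqrt{d}$
$\left(12 + 2\right) \left(-25\right) - v{\left(-24 \right)} = \left(12 + 2\right) \left(-25\right) - 16 \sqrt{-24} = 14 \left(-25\right) - 16 \cdot 2 i \sqrt{6} = -350 - 32 i \sqrt{6}$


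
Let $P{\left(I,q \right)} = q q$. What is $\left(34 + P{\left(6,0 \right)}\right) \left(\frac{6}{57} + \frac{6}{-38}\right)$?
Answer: $- \frac{34}{19} \approx -1.7895$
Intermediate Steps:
$P{\left(I,q \right)} = q^{2}$
$\left(34 + P{\left(6,0 \right)}\right) \left(\frac{6}{57} + \frac{6}{-38}\right) = \left(34 + 0^{2}\right) \left(\frac{6}{57} + \frac{6}{-38}\right) = \left(34 + 0\right) \left(6 \cdot \frac{1}{57} + 6 \left(- \frac{1}{38}\right)\right) = 34 \left(\frac{2}{19} - \frac{3}{19}\right) = 34 \left(- \frac{1}{19}\right) = - \frac{34}{19}$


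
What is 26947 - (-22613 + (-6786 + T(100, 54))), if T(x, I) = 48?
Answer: 56298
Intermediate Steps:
26947 - (-22613 + (-6786 + T(100, 54))) = 26947 - (-22613 + (-6786 + 48)) = 26947 - (-22613 - 6738) = 26947 - 1*(-29351) = 26947 + 29351 = 56298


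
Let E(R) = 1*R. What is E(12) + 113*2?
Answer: 238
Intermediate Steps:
E(R) = R
E(12) + 113*2 = 12 + 113*2 = 12 + 226 = 238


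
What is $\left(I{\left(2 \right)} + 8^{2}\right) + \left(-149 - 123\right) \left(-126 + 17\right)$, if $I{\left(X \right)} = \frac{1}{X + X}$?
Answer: $\frac{118849}{4} \approx 29712.0$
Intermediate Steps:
$I{\left(X \right)} = \frac{1}{2 X}$
$\left(I{\left(2 \right)} + 8^{2}\right) + \left(-149 - 123\right) \left(-126 + 17\right) = \left(\frac{1}{2 \cdot 2} + 8^{2}\right) + \left(-149 - 123\right) \left(-126 + 17\right) = \left(\frac{1}{2} \cdot \frac{1}{2} + 64\right) - -29648 = \left(\frac{1}{4} + 64\right) + 29648 = \frac{257}{4} + 29648 = \frac{118849}{4}$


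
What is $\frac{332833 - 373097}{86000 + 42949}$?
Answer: $- \frac{40264}{128949} \approx -0.31225$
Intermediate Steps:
$\frac{332833 - 373097}{86000 + 42949} = - \frac{40264}{128949}$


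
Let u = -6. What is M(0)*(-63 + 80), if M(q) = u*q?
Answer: 0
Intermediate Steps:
M(q) = -6*q
M(0)*(-63 + 80) = (-6*0)*(-63 + 80) = 0*17 = 0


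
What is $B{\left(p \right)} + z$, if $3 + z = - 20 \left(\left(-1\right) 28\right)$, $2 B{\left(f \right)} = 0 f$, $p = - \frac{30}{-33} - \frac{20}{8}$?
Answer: $557$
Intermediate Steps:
$p = - \frac{35}{22}$ ($p = \left(-30\right) \left(- \frac{1}{33}\right) - \frac{5}{2} = \frac{10}{11} - \frac{5}{2} = - \frac{35}{22} \approx -1.5909$)
$B{\left(f \right)} = 0$ ($B{\left(f \right)} = \frac{0 f}{2} = \frac{1}{2} \cdot 0 = 0$)
$z = 557$ ($z = -3 - 20 \left(\left(-1\right) 28\right) = -3 - -560 = -3 + 560 = 557$)
$B{\left(p \right)} + z = 0 + 557 = 557$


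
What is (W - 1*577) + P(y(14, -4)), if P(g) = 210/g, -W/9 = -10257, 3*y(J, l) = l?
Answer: 183157/2 ≈ 91579.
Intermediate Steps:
y(J, l) = l/3
W = 92313 (W = -9*(-10257) = 92313)
(W - 1*577) + P(y(14, -4)) = (92313 - 1*577) + 210/(((⅓)*(-4))) = (92313 - 577) + 210/(-4/3) = 91736 + 210*(-¾) = 91736 - 315/2 = 183157/2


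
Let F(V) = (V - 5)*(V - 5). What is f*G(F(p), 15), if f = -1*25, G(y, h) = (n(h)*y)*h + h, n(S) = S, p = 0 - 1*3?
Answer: -360375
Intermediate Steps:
p = -3 (p = 0 - 3 = -3)
F(V) = (-5 + V)**2 (F(V) = (-5 + V)*(-5 + V) = (-5 + V)**2)
G(y, h) = h + y*h**2 (G(y, h) = (h*y)*h + h = y*h**2 + h = h + y*h**2)
f = -25
f*G(F(p), 15) = -375*(1 + 15*(-5 - 3)**2) = -375*(1 + 15*(-8)**2) = -375*(1 + 15*64) = -375*(1 + 960) = -375*961 = -25*14415 = -360375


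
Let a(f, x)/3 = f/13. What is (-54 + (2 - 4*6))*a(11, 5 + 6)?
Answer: -2508/13 ≈ -192.92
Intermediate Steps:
a(f, x) = 3*f/13 (a(f, x) = 3*(f/13) = 3*f/13)
(-54 + (2 - 4*6))*a(11, 5 + 6) = (-54 + (2 - 4*6))*((3/13)*11) = (-54 + (2 - 24))*(33/13) = (-54 - 22)*(33/13) = -76*33/13 = -2508/13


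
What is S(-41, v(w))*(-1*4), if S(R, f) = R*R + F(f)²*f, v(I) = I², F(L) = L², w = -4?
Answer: -4201028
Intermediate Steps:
S(R, f) = R² + f⁵ (S(R, f) = R*R + (f²)²*f = R² + f⁴*f = R² + f⁵)
S(-41, v(w))*(-1*4) = ((-41)² + ((-4)²)⁵)*(-1*4) = (1681 + 16⁵)*(-4) = (1681 + 1048576)*(-4) = 1050257*(-4) = -4201028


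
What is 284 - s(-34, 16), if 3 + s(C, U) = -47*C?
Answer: -1311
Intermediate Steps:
s(C, U) = -3 - 47*C
284 - s(-34, 16) = 284 - (-3 - 47*(-34)) = 284 - (-3 + 1598) = 284 - 1*1595 = 284 - 1595 = -1311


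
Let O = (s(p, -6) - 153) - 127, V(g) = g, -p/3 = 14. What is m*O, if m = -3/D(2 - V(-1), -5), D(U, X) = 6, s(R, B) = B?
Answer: 143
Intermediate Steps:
p = -42 (p = -3*14 = -42)
O = -286 (O = (-6 - 153) - 127 = -159 - 127 = -286)
m = -½ (m = -3/6 = -3*⅙ = -½ ≈ -0.50000)
m*O = -½*(-286) = 143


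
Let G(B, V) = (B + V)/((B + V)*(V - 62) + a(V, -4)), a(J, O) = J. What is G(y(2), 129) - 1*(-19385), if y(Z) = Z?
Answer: 172642941/8906 ≈ 19385.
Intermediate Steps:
G(B, V) = (B + V)/(V + (-62 + V)*(B + V)) (G(B, V) = (B + V)/((B + V)*(V - 62) + V) = (B + V)/((B + V)*(-62 + V) + V) = (B + V)/((-62 + V)*(B + V) + V) = (B + V)/(V + (-62 + V)*(B + V)))
G(y(2), 129) - 1*(-19385) = (2 + 129)/(129² - 62*2 - 61*129 + 2*129) - 1*(-19385) = 131/(16641 - 124 - 7869 + 258) + 19385 = 131/8906 + 19385 = 172642941/8906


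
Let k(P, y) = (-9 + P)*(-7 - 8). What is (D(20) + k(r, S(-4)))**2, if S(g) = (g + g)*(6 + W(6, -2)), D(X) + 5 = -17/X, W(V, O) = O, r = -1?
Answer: 8311689/400 ≈ 20779.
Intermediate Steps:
D(X) = -5 - 17/X
S(g) = 8*g (S(g) = (g + g)*(6 - 2) = (2*g)*4 = 8*g)
k(P, y) = 135 - 15*P (k(P, y) = (-9 + P)*(-15) = 135 - 15*P)
(D(20) + k(r, S(-4)))**2 = ((-5 - 17/20) + (135 - 15*(-1)))**2 = ((-5 - 17*1/20) + (135 + 15))**2 = ((-5 - 17/20) + 150)**2 = (-117/20 + 150)**2 = (2883/20)**2 = 8311689/400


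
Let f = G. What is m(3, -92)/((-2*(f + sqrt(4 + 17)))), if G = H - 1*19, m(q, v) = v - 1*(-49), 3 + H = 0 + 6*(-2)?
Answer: -731/1135 - 43*sqrt(21)/2270 ≈ -0.73086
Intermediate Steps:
H = -15 (H = -3 + (0 + 6*(-2)) = -3 + (0 - 12) = -3 - 12 = -15)
m(q, v) = 49 + v (m(q, v) = v + 49 = 49 + v)
G = -34 (G = -15 - 1*19 = -15 - 19 = -34)
f = -34
m(3, -92)/((-2*(f + sqrt(4 + 17)))) = (49 - 92)/((-2*(-34 + sqrt(4 + 17)))) = -43*(-1/(2*(-34 + sqrt(21)))) = -43/(68 - 2*sqrt(21))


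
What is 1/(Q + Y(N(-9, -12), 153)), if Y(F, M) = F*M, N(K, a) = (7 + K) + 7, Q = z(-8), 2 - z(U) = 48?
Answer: 1/719 ≈ 0.0013908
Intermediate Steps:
z(U) = -46 (z(U) = 2 - 1*48 = 2 - 48 = -46)
Q = -46
N(K, a) = 14 + K
1/(Q + Y(N(-9, -12), 153)) = 1/(-46 + (14 - 9)*153) = 1/(-46 + 5*153) = 1/(-46 + 765) = 1/719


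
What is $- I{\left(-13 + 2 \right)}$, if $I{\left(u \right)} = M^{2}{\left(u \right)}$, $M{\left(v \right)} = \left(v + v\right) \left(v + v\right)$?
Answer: $-234256$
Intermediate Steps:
$M{\left(v \right)} = 4 v^{2}$ ($M{\left(v \right)} = 2 v 2 v = 4 v^{2}$)
$I{\left(u \right)} = 16 u^{4}$ ($I{\left(u \right)} = \left(4 u^{2}\right)^{2} = 16 u^{4}$)
$- I{\left(-13 + 2 \right)} = - 16 \left(-13 + 2\right)^{4} = - 16 \left(-11\right)^{4} = - 16 \cdot 14641 = \left(-1\right) 234256 = -234256$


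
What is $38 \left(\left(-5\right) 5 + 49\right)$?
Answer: $912$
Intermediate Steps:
$38 \left(\left(-5\right) 5 + 49\right) = 38 \left(-25 + 49\right) = 38 \cdot 24 = 912$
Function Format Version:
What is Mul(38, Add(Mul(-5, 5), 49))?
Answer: 912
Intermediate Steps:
Mul(38, Add(Mul(-5, 5), 49)) = Mul(38, Add(-25, 49)) = Mul(38, 24) = 912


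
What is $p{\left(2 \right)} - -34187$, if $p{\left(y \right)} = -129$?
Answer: $34058$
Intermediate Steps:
$p{\left(2 \right)} - -34187 = -129 - -34187 = -129 + 34187 = 34058$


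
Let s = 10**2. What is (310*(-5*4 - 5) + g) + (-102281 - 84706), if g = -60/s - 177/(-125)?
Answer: -24342023/125 ≈ -1.9474e+5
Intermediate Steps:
s = 100
g = 102/125 (g = -60/100 - 177/(-125) = -60*1/100 - 177*(-1/125) = -3/5 + 177/125 = 102/125 ≈ 0.81600)
(310*(-5*4 - 5) + g) + (-102281 - 84706) = (310*(-5*4 - 5) + 102/125) + (-102281 - 84706) = (310*(-20 - 5) + 102/125) - 186987 = (310*(-25) + 102/125) - 186987 = (-7750 + 102/125) - 186987 = -968648/125 - 186987 = -24342023/125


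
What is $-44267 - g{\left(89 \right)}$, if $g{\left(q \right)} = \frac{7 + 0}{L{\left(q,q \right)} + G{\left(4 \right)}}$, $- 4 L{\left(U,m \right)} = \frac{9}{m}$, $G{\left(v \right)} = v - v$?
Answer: $- \frac{395911}{9} \approx -43990.0$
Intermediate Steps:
$G{\left(v \right)} = 0$
$L{\left(U,m \right)} = - \frac{9}{4 m}$ ($L{\left(U,m \right)} = - \frac{9 \frac{1}{m}}{4} = - \frac{9}{4 m}$)
$g{\left(q \right)} = - \frac{28 q}{9}$ ($g{\left(q \right)} = \frac{7 + 0}{- \frac{9}{4 q} + 0} = \frac{7}{\left(- \frac{9}{4}\right) \frac{1}{q}} = 7 \left(- \frac{4 q}{9}\right) = - \frac{28 q}{9}$)
$-44267 - g{\left(89 \right)} = -44267 - \left(- \frac{28}{9}\right) 89 = -44267 - - \frac{2492}{9} = -44267 + \frac{2492}{9} = - \frac{395911}{9}$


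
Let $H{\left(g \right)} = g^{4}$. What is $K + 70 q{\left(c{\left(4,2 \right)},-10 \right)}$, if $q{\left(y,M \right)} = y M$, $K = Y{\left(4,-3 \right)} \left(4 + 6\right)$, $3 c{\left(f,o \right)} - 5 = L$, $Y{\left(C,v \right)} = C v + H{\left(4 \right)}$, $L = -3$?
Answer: $\frac{5920}{3} \approx 1973.3$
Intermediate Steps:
$Y{\left(C,v \right)} = 256 + C v$ ($Y{\left(C,v \right)} = C v + 4^{4} = C v + 256 = 256 + C v$)
$c{\left(f,o \right)} = \frac{2}{3}$ ($c{\left(f,o \right)} = \frac{5}{3} + \frac{1}{3} \left(-3\right) = \frac{5}{3} - 1 = \frac{2}{3}$)
$K = 2440$ ($K = \left(256 + 4 \left(-3\right)\right) \left(4 + 6\right) = \left(256 - 12\right) 10 = 244 \cdot 10 = 2440$)
$q{\left(y,M \right)} = M y$
$K + 70 q{\left(c{\left(4,2 \right)},-10 \right)} = 2440 + 70 \left(\left(-10\right) \frac{2}{3}\right) = 2440 + 70 \left(- \frac{20}{3}\right) = 2440 - \frac{1400}{3} = \frac{5920}{3}$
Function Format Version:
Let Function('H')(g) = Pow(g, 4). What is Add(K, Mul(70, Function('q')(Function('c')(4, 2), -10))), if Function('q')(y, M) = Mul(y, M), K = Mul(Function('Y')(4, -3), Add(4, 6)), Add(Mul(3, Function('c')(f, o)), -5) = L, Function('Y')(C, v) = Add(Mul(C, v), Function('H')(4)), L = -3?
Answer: Rational(5920, 3) ≈ 1973.3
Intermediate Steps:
Function('Y')(C, v) = Add(256, Mul(C, v)) (Function('Y')(C, v) = Add(Mul(C, v), Pow(4, 4)) = Add(Mul(C, v), 256) = Add(256, Mul(C, v)))
Function('c')(f, o) = Rational(2, 3) (Function('c')(f, o) = Add(Rational(5, 3), Mul(Rational(1, 3), -3)) = Add(Rational(5, 3), -1) = Rational(2, 3))
K = 2440 (K = Mul(Add(256, Mul(4, -3)), Add(4, 6)) = Mul(Add(256, -12), 10) = Mul(244, 10) = 2440)
Function('q')(y, M) = Mul(M, y)
Add(K, Mul(70, Function('q')(Function('c')(4, 2), -10))) = Add(2440, Mul(70, Mul(-10, Rational(2, 3)))) = Add(2440, Mul(70, Rational(-20, 3))) = Add(2440, Rational(-1400, 3)) = Rational(5920, 3)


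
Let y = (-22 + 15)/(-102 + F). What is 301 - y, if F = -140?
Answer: 72835/242 ≈ 300.97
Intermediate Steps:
y = 7/242 (y = (-22 + 15)/(-102 - 140) = -7/(-242) = -7*(-1/242) = 7/242 ≈ 0.028926)
301 - y = 301 - 1*7/242 = 301 - 7/242 = 72835/242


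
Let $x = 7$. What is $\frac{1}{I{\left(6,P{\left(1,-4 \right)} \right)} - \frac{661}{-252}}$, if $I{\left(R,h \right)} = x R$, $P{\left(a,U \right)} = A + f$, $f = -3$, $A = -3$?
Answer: $\frac{252}{11245} \approx 0.02241$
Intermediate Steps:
$P{\left(a,U \right)} = -6$ ($P{\left(a,U \right)} = -3 - 3 = -6$)
$I{\left(R,h \right)} = 7 R$
$\frac{1}{I{\left(6,P{\left(1,-4 \right)} \right)} - \frac{661}{-252}} = \frac{1}{7 \cdot 6 - \frac{661}{-252}} = \frac{1}{42 - - \frac{661}{252}} = \frac{1}{42 + \frac{661}{252}} = \frac{1}{\frac{11245}{252}} = \frac{252}{11245}$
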